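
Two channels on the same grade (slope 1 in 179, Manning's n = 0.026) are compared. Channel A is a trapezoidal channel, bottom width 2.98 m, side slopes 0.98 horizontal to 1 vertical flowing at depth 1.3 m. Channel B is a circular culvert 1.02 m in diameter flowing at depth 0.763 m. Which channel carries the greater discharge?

Channel A: With bottom width b = 2.98 m and side slope z = 0.98: A = (b + zy)y = (2.98 + 0.98×1.3)×1.3 = 5.53 m²; P = b + 2y√(1+z²) = 2.98 + 2×1.3×1.4 = 6.62 m. Hydraulic radius R = A/P = 5.53/6.62 = 0.8353 m. Q_A = (1/0.026)·5.53·0.8353^(2/3)·√0.005587 = 14.1 m³/s.
Channel B: For a circular section of diameter D = 1.02 m at depth y = 0.763 m, the central angle is θ = 2 arccos(1 − 2y/D) = 4.18 rad. Then A = (D²/8)(θ − sin θ) = 0.6556 m² and P = Dθ/2 = 2.132 m. Hydraulic radius R = A/P = 0.6556/2.132 = 0.3076 m. Q_B = (1/0.026)·0.6556·0.3076^(2/3)·√0.005587 = 0.8587 m³/s.
Q_A = 14.1 m³/s vs Q_B = 0.8587 m³/s, so channel A carries more.

channel A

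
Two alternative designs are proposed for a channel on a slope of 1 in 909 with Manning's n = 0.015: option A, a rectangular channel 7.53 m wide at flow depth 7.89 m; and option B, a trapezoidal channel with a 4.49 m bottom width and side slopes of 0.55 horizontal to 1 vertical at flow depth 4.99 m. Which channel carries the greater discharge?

channel A

Channel A: Flow area A = b·y = 7.53 × 7.89 = 59.41 m². Wetted perimeter P = b + 2y = 7.53 + 2×7.89 = 23.31 m. Hydraulic radius R = A/P = 59.41/23.31 = 2.549 m. Q_A = (1/0.015)·59.41·2.549^(2/3)·√0.0011 = 245.1 m³/s.
Channel B: With bottom width b = 4.49 m and side slope z = 0.55: A = (b + zy)y = (4.49 + 0.55×4.99)×4.99 = 36.1 m²; P = b + 2y√(1+z²) = 4.49 + 2×4.99×1.141 = 15.88 m. Hydraulic radius R = A/P = 36.1/15.88 = 2.273 m. Q_B = (1/0.015)·36.1·2.273^(2/3)·√0.0011 = 138 m³/s.
Q_A = 245.1 m³/s vs Q_B = 138 m³/s, so channel A carries more.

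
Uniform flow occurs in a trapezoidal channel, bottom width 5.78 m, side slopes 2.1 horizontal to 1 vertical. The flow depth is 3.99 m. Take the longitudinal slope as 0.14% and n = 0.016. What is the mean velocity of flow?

With bottom width b = 5.78 m and side slope z = 2.1: A = (b + zy)y = (5.78 + 2.1×3.99)×3.99 = 56.49 m²; P = b + 2y√(1+z²) = 5.78 + 2×3.99×2.326 = 24.34 m.
Hydraulic radius R = A/P = 56.49/24.34 = 2.321 m.
From Manning's equation, V = (1/n) R^(2/3) S^(1/2) = (1/0.016) × 2.321^(2/3) × 0.0014^(1/2) = 4.1 m/s.

V = 4.1 m/s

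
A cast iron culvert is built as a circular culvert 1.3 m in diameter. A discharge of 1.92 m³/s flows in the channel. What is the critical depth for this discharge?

y_c = 0.744 m

At critical depth, Q² T / (g A³) = 1, i.e. A³/T = Q²/g = 1.92²/9.81 = 0.3758.
At y = 0.856 m: A³/T = 0.6459 — high.
At y = 0.744 m: A³/T = 0.3767 — matches.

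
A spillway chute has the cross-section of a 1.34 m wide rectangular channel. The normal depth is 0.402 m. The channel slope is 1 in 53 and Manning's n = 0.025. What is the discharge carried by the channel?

Flow area A = b·y = 1.34 × 0.402 = 0.5387 m². Wetted perimeter P = b + 2y = 1.34 + 2×0.402 = 2.144 m.
Hydraulic radius R = A/P = 0.5387/2.144 = 0.2513 m.
Manning's equation: Q = (1/n) A R^(2/3) S^(1/2) = (1/0.025) × 0.5387 × 0.2513^(2/3) × 0.01887^(1/2) = 1.18 m³/s.

Q = 1.18 m³/s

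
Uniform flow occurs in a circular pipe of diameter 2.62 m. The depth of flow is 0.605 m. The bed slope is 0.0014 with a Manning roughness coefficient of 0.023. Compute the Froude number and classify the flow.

subcritical

For a circular section of diameter D = 2.62 m at depth y = 0.605 m, the central angle is θ = 2 arccos(1 − 2y/D) = 2.005 rad. Then A = (D²/8)(θ − sin θ) = 0.942 m² and P = Dθ/2 = 2.627 m.
Hydraulic radius R = A/P = 0.942/2.627 = 0.3587 m.
V = (1/n) R^(2/3) √S = (1/0.023) × 0.3587^(2/3) × √0.0014 = 0.8212 m/s. Hydraulic depth D_h = A/T = 0.942/2.208 = 0.4266 m.
Froude number Fr = V/√(g·D_h) = 0.8212/√(9.81×0.4266) = 0.401, which is less than 1, so the flow is subcritical.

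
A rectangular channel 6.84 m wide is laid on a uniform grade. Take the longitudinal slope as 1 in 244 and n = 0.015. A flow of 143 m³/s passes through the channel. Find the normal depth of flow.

y_n = 3.42 m

Manning's equation rearranged: A R^(2/3) = nQ / (1·√S) = 0.015 × 143 / (√0.004098) = 33.51.
Try y = 2.69 m: A R^(2/3) = 24.17 — low.
Try y = 3.89 m: A R^(2/3) = 39.66 — high.
Try y = 3.42 m: A R^(2/3) = 33.45 — close enough.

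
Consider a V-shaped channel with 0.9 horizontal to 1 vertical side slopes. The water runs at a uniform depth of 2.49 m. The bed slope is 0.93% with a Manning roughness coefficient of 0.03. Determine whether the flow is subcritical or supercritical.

For a triangular section with side slope z = 0.9: A = zy² = 0.9×2.49² = 5.58 m²; P = 2y√(1+z²) = 2×2.49×1.345 = 6.7 m.
Hydraulic radius R = A/P = 5.58/6.7 = 0.8329 m.
V = (1/n) R^(2/3) √S = (1/0.03) × 0.8329^(2/3) × √0.0093 = 2.846 m/s. Hydraulic depth D_h = A/T = 5.58/4.482 = 1.245 m.
Froude number Fr = V/√(g·D_h) = 2.846/√(9.81×1.245) = 0.814, which is less than 1, so the flow is subcritical.

subcritical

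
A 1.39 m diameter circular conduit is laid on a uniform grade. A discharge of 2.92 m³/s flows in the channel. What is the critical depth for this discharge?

y_c = 0.906 m

At critical depth, Q² T / (g A³) = 1, i.e. A³/T = Q²/g = 2.92²/9.81 = 0.8692.
At y = 0.713 m: A³/T = 0.3465 — too small.
At y = 1 m: A³/T = 1.278 — too large.
At y = 0.906 m: A³/T = 0.8677 — matches.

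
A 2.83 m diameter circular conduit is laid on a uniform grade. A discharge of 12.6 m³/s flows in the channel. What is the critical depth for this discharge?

y_c = 1.57 m

At critical depth, Q² T / (g A³) = 1, i.e. A³/T = Q²/g = 12.6²/9.81 = 16.18.
At y = 1.18 m: A³/T = 5.486 — short.
At y = 2 m: A³/T = 41.65 — over.
At y = 1.57 m: A³/T = 16.35 — matches.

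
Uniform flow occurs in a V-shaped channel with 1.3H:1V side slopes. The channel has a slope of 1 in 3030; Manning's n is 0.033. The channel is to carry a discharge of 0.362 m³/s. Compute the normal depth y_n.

y_n = 0.976 m

Manning's equation rearranged: A R^(2/3) = nQ / (1·√S) = 0.033 × 0.362 / (√0.00033) = 0.6576.
At y = 0.761 m: A R^(2/3) = 0.3386 — short.
At y = 1.1 m: A R^(2/3) = 0.9044 — over.
At y = 0.976 m: A R^(2/3) = 0.6574 — ≈ 0.6576.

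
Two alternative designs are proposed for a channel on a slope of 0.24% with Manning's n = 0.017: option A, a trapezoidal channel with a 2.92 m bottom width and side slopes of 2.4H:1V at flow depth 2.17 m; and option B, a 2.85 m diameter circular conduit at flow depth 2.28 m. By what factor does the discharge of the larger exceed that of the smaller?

4.1

Channel A: With bottom width b = 2.92 m and side slope z = 2.4: A = (b + zy)y = (2.92 + 2.4×2.17)×2.17 = 17.64 m²; P = b + 2y√(1+z²) = 2.92 + 2×2.17×2.6 = 14.2 m. Hydraulic radius R = A/P = 17.64/14.2 = 1.242 m. Q_A = (1/0.017)·17.64·1.242^(2/3)·√0.0024 = 58.72 m³/s.
Channel B: For a circular section of diameter D = 2.85 m at depth y = 2.28 m, the central angle is θ = 2 arccos(1 − 2y/D) = 4.429 rad. Then A = (D²/8)(θ − sin θ) = 5.471 m² and P = Dθ/2 = 6.311 m. Hydraulic radius R = A/P = 5.471/6.311 = 0.867 m. Q_B = (1/0.017)·5.471·0.867^(2/3)·√0.0024 = 14.33 m³/s.
The larger discharge is 58.72 m³/s and the smaller is 14.33 m³/s; the ratio is 4.1.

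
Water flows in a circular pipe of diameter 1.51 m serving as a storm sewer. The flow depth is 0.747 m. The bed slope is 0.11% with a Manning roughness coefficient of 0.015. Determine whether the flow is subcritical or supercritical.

For a circular section of diameter D = 1.51 m at depth y = 0.747 m, the central angle is θ = 2 arccos(1 − 2y/D) = 3.12 rad. Then A = (D²/8)(θ − sin θ) = 0.8833 m² and P = Dθ/2 = 2.356 m.
Hydraulic radius R = A/P = 0.8833/2.356 = 0.3749 m.
V = (1/n) R^(2/3) √S = (1/0.015) × 0.3749^(2/3) × √0.0011 = 1.15 m/s. Hydraulic depth D_h = A/T = 0.8833/1.51 = 0.585 m.
Froude number Fr = V/√(g·D_h) = 1.15/√(9.81×0.585) = 0.48, which is less than 1, so the flow is subcritical.

subcritical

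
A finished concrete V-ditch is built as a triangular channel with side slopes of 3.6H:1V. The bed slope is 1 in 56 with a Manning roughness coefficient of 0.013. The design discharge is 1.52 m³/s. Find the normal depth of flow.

Manning's equation rearranged: A R^(2/3) = nQ / (1·√S) = 0.013 × 1.52 / (√0.01786) = 0.1479.
At y = 0.295 m: A R^(2/3) = 0.08532 — low.
At y = 0.452 m: A R^(2/3) = 0.2662 — high.
At y = 0.363 m: A R^(2/3) = 0.1483 — close enough.

y_n = 0.363 m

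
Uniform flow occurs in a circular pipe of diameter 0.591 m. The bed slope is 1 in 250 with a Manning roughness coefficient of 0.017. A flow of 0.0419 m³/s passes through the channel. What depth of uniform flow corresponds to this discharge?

Manning's equation rearranged: A R^(2/3) = nQ / (1·√S) = 0.017 × 0.0419 / (√0.004) = 0.01126.
Trying y = 0.191 m: A R^(2/3) = 0.01733 — high.
Trying y = 0.109 m: A R^(2/3) = 0.005695 — low.
Trying y = 0.153 m: A R^(2/3) = 0.01125 — matches.

y_n = 0.153 m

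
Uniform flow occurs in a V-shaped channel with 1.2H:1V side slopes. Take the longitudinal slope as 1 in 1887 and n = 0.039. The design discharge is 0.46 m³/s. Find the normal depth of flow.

y_n = 1.08 m

Manning's equation rearranged: A R^(2/3) = nQ / (1·√S) = 0.039 × 0.46 / (√0.0005299) = 0.7793.
At y = 0.84 m: A R^(2/3) = 0.3983 — short.
At y = 1.38 m: A R^(2/3) = 1.497 — over.
At y = 1.08 m: A R^(2/3) = 0.7785 — matches.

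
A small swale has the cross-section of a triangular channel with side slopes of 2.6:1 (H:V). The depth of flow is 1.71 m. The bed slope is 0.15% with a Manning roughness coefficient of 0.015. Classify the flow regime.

subcritical

For a triangular section with side slope z = 2.6: A = zy² = 2.6×1.71² = 7.603 m²; P = 2y√(1+z²) = 2×1.71×2.786 = 9.527 m.
Hydraulic radius R = A/P = 7.603/9.527 = 0.798 m.
V = (1/n) R^(2/3) √S = (1/0.015) × 0.798^(2/3) × √0.0015 = 2.221 m/s. Hydraulic depth D_h = A/T = 7.603/8.892 = 0.855 m.
Froude number Fr = V/√(g·D_h) = 2.221/√(9.81×0.855) = 0.767, which is less than 1, so the flow is subcritical.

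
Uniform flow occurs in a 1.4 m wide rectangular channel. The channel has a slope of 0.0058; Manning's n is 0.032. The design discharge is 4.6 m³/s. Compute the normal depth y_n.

y_n = 2.12 m

Manning's equation rearranged: A R^(2/3) = nQ / (1·√S) = 0.032 × 4.6 / (√0.0058) = 1.933.
Try y = 2.4 m: A R^(2/3) = 2.233 — over.
Try y = 1.71 m: A R^(2/3) = 1.501 — short.
Try y = 2.12 m: A R^(2/3) = 1.935 — close enough.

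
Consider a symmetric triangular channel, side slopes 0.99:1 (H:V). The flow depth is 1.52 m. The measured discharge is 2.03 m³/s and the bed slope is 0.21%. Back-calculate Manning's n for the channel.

For a triangular section with side slope z = 0.99: A = zy² = 0.99×1.52² = 2.287 m²; P = 2y√(1+z²) = 2×1.52×1.407 = 4.278 m.
Hydraulic radius R = A/P = 2.287/4.278 = 0.5347 m.
Rearranging Manning's equation: n = (1/Q) A R^(2/3) S^(1/2) = (1/2.03) × 2.287 × 0.5347^(2/3) × √0.0021 = 0.034.

n = 0.034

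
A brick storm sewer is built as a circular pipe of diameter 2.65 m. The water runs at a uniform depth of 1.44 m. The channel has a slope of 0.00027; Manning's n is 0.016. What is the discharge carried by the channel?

For a circular section of diameter D = 2.65 m at depth y = 1.44 m, the central angle is θ = 2 arccos(1 − 2y/D) = 3.315 rad. Then A = (D²/8)(θ − sin θ) = 3.062 m² and P = Dθ/2 = 4.393 m.
Hydraulic radius R = A/P = 3.062/4.393 = 0.6971 m.
Manning's equation: Q = (1/n) A R^(2/3) S^(1/2) = (1/0.016) × 3.062 × 0.6971^(2/3) × 0.00027^(1/2) = 2.47 m³/s.

Q = 2.47 m³/s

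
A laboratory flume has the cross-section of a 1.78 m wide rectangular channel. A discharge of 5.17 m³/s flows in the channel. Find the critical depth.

For a rectangular channel, critical depth y_c = (q²/g)^(1/3) where q = Q/b = 5.17/1.78 = 2.904 m²/s.
So y_c = (2.904²/9.81)^(1/3) = 0.951 m.

y_c = 0.951 m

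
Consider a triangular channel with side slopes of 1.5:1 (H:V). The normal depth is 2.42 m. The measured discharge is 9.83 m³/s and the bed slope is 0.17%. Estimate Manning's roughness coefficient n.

For a triangular section with side slope z = 1.5: A = zy² = 1.5×2.42² = 8.785 m²; P = 2y√(1+z²) = 2×2.42×1.803 = 8.725 m.
Hydraulic radius R = A/P = 8.785/8.725 = 1.007 m.
Rearranging Manning's equation: n = (1/Q) A R^(2/3) S^(1/2) = (1/9.83) × 8.785 × 1.007^(2/3) × √0.0017 = 0.037.

n = 0.037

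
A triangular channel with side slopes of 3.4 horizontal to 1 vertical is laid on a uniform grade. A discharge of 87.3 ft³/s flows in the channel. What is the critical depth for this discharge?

y_c = 2.1 ft

At critical depth, Q² T / (g A³) = 1, i.e. A³/T = Q²/g = 87.3²/32.2 = 236.7.
At y = 1.73 ft: A³/T = 89.57 — short.
At y = 2.1 ft: A³/T = 236.1 — matches.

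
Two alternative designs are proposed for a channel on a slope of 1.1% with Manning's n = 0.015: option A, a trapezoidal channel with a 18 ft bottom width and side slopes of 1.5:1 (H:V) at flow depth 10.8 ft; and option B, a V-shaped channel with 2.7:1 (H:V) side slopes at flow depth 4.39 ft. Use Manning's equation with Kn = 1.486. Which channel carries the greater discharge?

Channel A: With bottom width b = 18 ft and side slope z = 1.5: A = (b + zy)y = (18 + 1.5×10.8)×10.8 = 369.4 ft²; P = b + 2y√(1+z²) = 18 + 2×10.8×1.803 = 56.94 ft. Hydraulic radius R = A/P = 369.4/56.94 = 6.487 ft. Q_A = (1.486/0.015)·369.4·6.487^(2/3)·√0.011 = 13350 ft³/s.
Channel B: For a triangular section with side slope z = 2.7: A = zy² = 2.7×4.39² = 52.03 ft²; P = 2y√(1+z²) = 2×4.39×2.879 = 25.28 ft. Hydraulic radius R = A/P = 52.03/25.28 = 2.058 ft. Q_B = (1.486/0.015)·52.03·2.058^(2/3)·√0.011 = 874.8 ft³/s.
Q_A = 13350 ft³/s vs Q_B = 874.8 ft³/s, so channel A carries more.

channel A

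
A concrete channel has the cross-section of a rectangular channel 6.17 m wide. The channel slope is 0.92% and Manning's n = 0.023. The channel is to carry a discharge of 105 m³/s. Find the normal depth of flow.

Manning's equation rearranged: A R^(2/3) = nQ / (1·√S) = 0.023 × 105 / (√0.0092) = 25.18.
Try y = 3.49 m: A R^(2/3) = 29.92 — too large.
Try y = 2.3 m: A R^(2/3) = 17.06 — too small.
Try y = 3.06 m: A R^(2/3) = 25.14 — close enough.

y_n = 3.06 m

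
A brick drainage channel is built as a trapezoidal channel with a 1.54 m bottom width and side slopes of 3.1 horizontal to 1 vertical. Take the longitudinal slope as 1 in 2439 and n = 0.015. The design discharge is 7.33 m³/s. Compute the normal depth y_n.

Manning's equation rearranged: A R^(2/3) = nQ / (1·√S) = 0.015 × 7.33 / (√0.00041) = 5.43.
Trying y = 0.995 m: A R^(2/3) = 3.177 — short.
Trying y = 1.61 m: A R^(2/3) = 9.613 — over.
Trying y = 1.26 m: A R^(2/3) = 5.43 — matches.

y_n = 1.26 m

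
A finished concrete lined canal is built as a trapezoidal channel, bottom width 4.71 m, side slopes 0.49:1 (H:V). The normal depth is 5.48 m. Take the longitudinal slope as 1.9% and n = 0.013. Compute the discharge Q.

With bottom width b = 4.71 m and side slope z = 0.49: A = (b + zy)y = (4.71 + 0.49×5.48)×5.48 = 40.53 m²; P = b + 2y√(1+z²) = 4.71 + 2×5.48×1.114 = 16.92 m.
Hydraulic radius R = A/P = 40.53/16.92 = 2.396 m.
Manning's equation: Q = (1/n) A R^(2/3) S^(1/2) = (1/0.013) × 40.53 × 2.396^(2/3) × 0.019^(1/2) = 769 m³/s.

Q = 769 m³/s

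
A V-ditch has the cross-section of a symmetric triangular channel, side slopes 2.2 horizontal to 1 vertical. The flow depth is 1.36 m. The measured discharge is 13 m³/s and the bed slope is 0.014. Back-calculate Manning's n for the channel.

For a triangular section with side slope z = 2.2: A = zy² = 2.2×1.36² = 4.069 m²; P = 2y√(1+z²) = 2×1.36×2.417 = 6.573 m.
Hydraulic radius R = A/P = 4.069/6.573 = 0.619 m.
Rearranging Manning's equation: n = (1/Q) A R^(2/3) S^(1/2) = (1/13) × 4.069 × 0.619^(2/3) × √0.014 = 0.0269.

n = 0.0269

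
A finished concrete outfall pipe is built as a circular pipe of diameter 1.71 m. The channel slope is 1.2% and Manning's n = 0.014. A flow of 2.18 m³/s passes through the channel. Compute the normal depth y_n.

Manning's equation rearranged: A R^(2/3) = nQ / (1·√S) = 0.014 × 2.18 / (√0.012) = 0.2786.
At y = 0.633 m: A R^(2/3) = 0.3806 — high.
At y = 0.447 m: A R^(2/3) = 0.195 — low.
At y = 0.537 m: A R^(2/3) = 0.2788 — matches.

y_n = 0.537 m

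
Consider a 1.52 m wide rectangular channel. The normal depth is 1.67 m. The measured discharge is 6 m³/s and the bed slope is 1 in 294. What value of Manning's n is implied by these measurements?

n = 0.016

Flow area A = b·y = 1.52 × 1.67 = 2.538 m². Wetted perimeter P = b + 2y = 1.52 + 2×1.67 = 4.86 m.
Hydraulic radius R = A/P = 2.538/4.86 = 0.5223 m.
Rearranging Manning's equation: n = (1/Q) A R^(2/3) S^(1/2) = (1/6) × 2.538 × 0.5223^(2/3) × √0.003401 = 0.016.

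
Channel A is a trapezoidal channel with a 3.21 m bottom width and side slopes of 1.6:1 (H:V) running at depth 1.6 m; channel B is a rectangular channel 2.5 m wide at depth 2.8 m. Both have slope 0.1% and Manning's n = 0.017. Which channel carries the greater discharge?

Channel A: With bottom width b = 3.21 m and side slope z = 1.6: A = (b + zy)y = (3.21 + 1.6×1.6)×1.6 = 9.232 m²; P = b + 2y√(1+z²) = 3.21 + 2×1.6×1.887 = 9.248 m. Hydraulic radius R = A/P = 9.232/9.248 = 0.9983 m. Q_A = (1/0.017)·9.232·0.9983^(2/3)·√0.001 = 17.15 m³/s.
Channel B: Flow area A = b·y = 2.5 × 2.8 = 7 m². Wetted perimeter P = b + 2y = 2.5 + 2×2.8 = 8.1 m. Hydraulic radius R = A/P = 7/8.1 = 0.8642 m. Q_B = (1/0.017)·7·0.8642^(2/3)·√0.001 = 11.81 m³/s.
Q_A = 17.15 m³/s vs Q_B = 11.81 m³/s, so channel A carries more.

channel A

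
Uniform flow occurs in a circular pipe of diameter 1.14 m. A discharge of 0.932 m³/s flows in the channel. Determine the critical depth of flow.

At critical depth, Q² T / (g A³) = 1, i.e. A³/T = Q²/g = 0.932²/9.81 = 0.08854.
At y = 0.598 m: A³/T = 0.14 — over.
At y = 0.411 m: A³/T = 0.03327 — short.
At y = 0.53 m: A³/T = 0.08829 — matches.

y_c = 0.53 m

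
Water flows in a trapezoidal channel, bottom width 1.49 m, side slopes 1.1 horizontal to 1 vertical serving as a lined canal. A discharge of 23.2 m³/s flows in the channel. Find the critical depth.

At critical depth, Q² T / (g A³) = 1, i.e. A³/T = Q²/g = 23.2²/9.81 = 54.87.
Try y = 2.2 m: A³/T = 100.6 — high.
Try y = 1.5 m: A³/T = 21.81 — low.
Try y = 1.89 m: A³/T = 54.34 — matches.

y_c = 1.89 m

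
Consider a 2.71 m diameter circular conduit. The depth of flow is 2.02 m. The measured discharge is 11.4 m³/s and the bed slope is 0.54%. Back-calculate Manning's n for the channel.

n = 0.026

For a circular section of diameter D = 2.71 m at depth y = 2.02 m, the central angle is θ = 2 arccos(1 − 2y/D) = 4.168 rad. Then A = (D²/8)(θ − sin θ) = 4.611 m² and P = Dθ/2 = 5.647 m.
Hydraulic radius R = A/P = 4.611/5.647 = 0.8165 m.
Rearranging Manning's equation: n = (1/Q) A R^(2/3) S^(1/2) = (1/11.4) × 4.611 × 0.8165^(2/3) × √0.0054 = 0.026.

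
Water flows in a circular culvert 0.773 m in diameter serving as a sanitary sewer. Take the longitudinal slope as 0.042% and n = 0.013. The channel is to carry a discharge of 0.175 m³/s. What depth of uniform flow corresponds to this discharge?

Manning's equation rearranged: A R^(2/3) = nQ / (1·√S) = 0.013 × 0.175 / (√0.00042) = 0.111.
At y = 0.405 m: A R^(2/3) = 0.08484 — low.
At y = 0.55 m: A R^(2/3) = 0.1341 — high.
At y = 0.48 m: A R^(2/3) = 0.111 — matches.

y_n = 0.48 m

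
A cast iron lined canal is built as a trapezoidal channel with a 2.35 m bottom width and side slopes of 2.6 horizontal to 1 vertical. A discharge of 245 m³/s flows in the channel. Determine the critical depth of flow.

y_c = 4.06 m

At critical depth, Q² T / (g A³) = 1, i.e. A³/T = Q²/g = 245²/9.81 = 6119.
At y = 4.83 m: A³/T = 13590 — over.
At y = 3.42 m: A³/T = 2823 — short.
At y = 4.06 m: A³/T = 6132 — matches.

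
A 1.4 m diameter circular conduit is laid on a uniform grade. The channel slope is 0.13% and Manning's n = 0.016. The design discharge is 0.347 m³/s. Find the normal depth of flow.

Manning's equation rearranged: A R^(2/3) = nQ / (1·√S) = 0.016 × 0.347 / (√0.0013) = 0.154.
Try y = 0.478 m: A R^(2/3) = 0.1918 — too large.
Try y = 0.317 m: A R^(2/3) = 0.08597 — too small.
Try y = 0.426 m: A R^(2/3) = 0.1539 — matches.

y_n = 0.426 m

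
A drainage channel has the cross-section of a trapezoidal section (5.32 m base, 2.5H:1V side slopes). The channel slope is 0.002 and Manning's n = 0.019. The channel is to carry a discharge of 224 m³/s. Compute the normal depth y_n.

y_n = 3.81 m

Manning's equation rearranged: A R^(2/3) = nQ / (1·√S) = 0.019 × 224 / (√0.002) = 95.17.
Trying y = 3.39 m: A R^(2/3) = 73.83 — short.
Trying y = 4.83 m: A R^(2/3) = 162.2 — over.
Trying y = 3.81 m: A R^(2/3) = 95.35 — close enough.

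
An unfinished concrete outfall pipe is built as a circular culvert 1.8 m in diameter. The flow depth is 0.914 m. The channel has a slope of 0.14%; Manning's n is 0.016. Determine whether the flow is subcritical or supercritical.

subcritical

For a circular section of diameter D = 1.8 m at depth y = 0.914 m, the central angle is θ = 2 arccos(1 − 2y/D) = 3.173 rad. Then A = (D²/8)(θ − sin θ) = 1.298 m² and P = Dθ/2 = 2.855 m.
Hydraulic radius R = A/P = 1.298/2.855 = 0.4544 m.
V = (1/n) R^(2/3) √S = (1/0.016) × 0.4544^(2/3) × √0.0014 = 1.382 m/s. Hydraulic depth D_h = A/T = 1.298/1.8 = 0.7209 m.
Froude number Fr = V/√(g·D_h) = 1.382/√(9.81×0.7209) = 0.52, which is less than 1, so the flow is subcritical.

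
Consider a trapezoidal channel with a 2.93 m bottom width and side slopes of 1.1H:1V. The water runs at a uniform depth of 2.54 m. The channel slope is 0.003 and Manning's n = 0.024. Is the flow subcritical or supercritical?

subcritical

With bottom width b = 2.93 m and side slope z = 1.1: A = (b + zy)y = (2.93 + 1.1×2.54)×2.54 = 14.54 m²; P = b + 2y√(1+z²) = 2.93 + 2×2.54×1.487 = 10.48 m.
Hydraulic radius R = A/P = 14.54/10.48 = 1.387 m.
V = (1/n) R^(2/3) √S = (1/0.024) × 1.387^(2/3) × √0.003 = 2.838 m/s. Hydraulic depth D_h = A/T = 14.54/8.518 = 1.707 m.
Froude number Fr = V/√(g·D_h) = 2.838/√(9.81×1.707) = 0.694, which is less than 1, so the flow is subcritical.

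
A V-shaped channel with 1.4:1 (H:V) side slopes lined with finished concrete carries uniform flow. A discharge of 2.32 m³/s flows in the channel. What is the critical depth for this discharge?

y_c = 0.89 m

At critical depth, Q² T / (g A³) = 1, i.e. A³/T = Q²/g = 2.32²/9.81 = 0.5487.
Try y = 1.08 m: A³/T = 1.44 — over.
Try y = 0.89 m: A³/T = 0.5472 — close enough.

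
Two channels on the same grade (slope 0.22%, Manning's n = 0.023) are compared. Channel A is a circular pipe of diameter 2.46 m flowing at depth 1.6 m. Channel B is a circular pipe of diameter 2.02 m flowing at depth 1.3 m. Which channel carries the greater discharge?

channel A

Channel A: For a circular section of diameter D = 2.46 m at depth y = 1.6 m, the central angle is θ = 2 arccos(1 − 2y/D) = 3.753 rad. Then A = (D²/8)(θ − sin θ) = 3.273 m² and P = Dθ/2 = 4.616 m. Hydraulic radius R = A/P = 3.273/4.616 = 0.709 m. Q_A = (1/0.023)·3.273·0.709^(2/3)·√0.0022 = 5.307 m³/s.
Channel B: For a circular section of diameter D = 2.02 m at depth y = 1.3 m, the central angle is θ = 2 arccos(1 − 2y/D) = 3.724 rad. Then A = (D²/8)(θ − sin θ) = 2.18 m² and P = Dθ/2 = 3.761 m. Hydraulic radius R = A/P = 2.18/3.761 = 0.5796 m. Q_B = (1/0.023)·2.18·0.5796^(2/3)·√0.0022 = 3.09 m³/s.
Q_A = 5.307 m³/s vs Q_B = 3.09 m³/s, so channel A carries more.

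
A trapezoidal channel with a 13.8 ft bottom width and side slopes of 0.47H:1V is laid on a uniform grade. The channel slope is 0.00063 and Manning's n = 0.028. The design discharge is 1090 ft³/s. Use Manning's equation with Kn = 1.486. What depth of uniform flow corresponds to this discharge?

Manning's equation rearranged: A R^(2/3) = nQ / (1.486·√S) = 0.028 × 1090 / (1.486 × √0.00063) = 818.3.
At y = 8.62 ft: A R^(2/3) = 430.8 — short.
At y = 14.1 ft: A R^(2/3) = 993.5 — over.
At y = 12.6 ft: A R^(2/3) = 817.5 — ≈ 818.3.

y_n = 12.6 ft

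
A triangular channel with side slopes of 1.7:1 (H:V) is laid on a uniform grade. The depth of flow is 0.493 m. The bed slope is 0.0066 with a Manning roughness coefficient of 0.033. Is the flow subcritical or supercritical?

subcritical

For a triangular section with side slope z = 1.7: A = zy² = 1.7×0.493² = 0.4132 m²; P = 2y√(1+z²) = 2×0.493×1.972 = 1.945 m.
Hydraulic radius R = A/P = 0.4132/1.945 = 0.2125 m.
V = (1/n) R^(2/3) √S = (1/0.033) × 0.2125^(2/3) × √0.0066 = 0.8766 m/s. Hydraulic depth D_h = A/T = 0.4132/1.676 = 0.2465 m.
Froude number Fr = V/√(g·D_h) = 0.8766/√(9.81×0.2465) = 0.564, which is less than 1, so the flow is subcritical.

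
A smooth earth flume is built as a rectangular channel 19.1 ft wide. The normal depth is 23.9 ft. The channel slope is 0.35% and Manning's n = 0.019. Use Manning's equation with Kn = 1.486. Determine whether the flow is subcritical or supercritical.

Flow area A = b·y = 19.1 × 23.9 = 456.5 ft². Wetted perimeter P = b + 2y = 19.1 + 2×23.9 = 66.9 ft.
Hydraulic radius R = A/P = 456.5/66.9 = 6.823 ft.
V = (1.486/n) R^(2/3) √S = (1.486/0.019) × 6.823^(2/3) × √0.0035 = 16.65 ft/s. Hydraulic depth D_h = A/T = 456.5/19.1 = 23.9 ft.
Froude number Fr = V/√(g·D_h) = 16.65/√(32.2×23.9) = 0.6, which is less than 1, so the flow is subcritical.

subcritical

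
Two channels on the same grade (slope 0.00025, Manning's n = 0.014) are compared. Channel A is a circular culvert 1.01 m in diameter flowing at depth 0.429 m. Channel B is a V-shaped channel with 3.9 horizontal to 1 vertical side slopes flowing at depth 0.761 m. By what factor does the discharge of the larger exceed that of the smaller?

Channel A: For a circular section of diameter D = 1.01 m at depth y = 0.429 m, the central angle is θ = 2 arccos(1 − 2y/D) = 2.839 rad. Then A = (D²/8)(θ − sin θ) = 0.3241 m² and P = Dθ/2 = 1.434 m. Hydraulic radius R = A/P = 0.3241/1.434 = 0.226 m. Q_A = (1/0.014)·0.3241·0.226^(2/3)·√0.00025 = 0.1358 m³/s.
Channel B: For a triangular section with side slope z = 3.9: A = zy² = 3.9×0.761² = 2.259 m²; P = 2y√(1+z²) = 2×0.761×4.026 = 6.128 m. Hydraulic radius R = A/P = 2.259/6.128 = 0.3686 m. Q_B = (1/0.014)·2.259·0.3686^(2/3)·√0.00025 = 1.311 m³/s.
The larger discharge is 1.311 m³/s and the smaller is 0.1358 m³/s; the ratio is 9.65.

9.65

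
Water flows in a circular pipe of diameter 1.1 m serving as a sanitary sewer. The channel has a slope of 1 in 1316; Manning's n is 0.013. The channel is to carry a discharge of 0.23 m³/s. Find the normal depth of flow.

y_n = 0.39 m

Manning's equation rearranged: A R^(2/3) = nQ / (1·√S) = 0.013 × 0.23 / (√0.0007599) = 0.1085.
At y = 0.444 m: A R^(2/3) = 0.1377 — high.
At y = 0.298 m: A R^(2/3) = 0.0645 — low.
At y = 0.39 m: A R^(2/3) = 0.1083 — ≈ 0.1085.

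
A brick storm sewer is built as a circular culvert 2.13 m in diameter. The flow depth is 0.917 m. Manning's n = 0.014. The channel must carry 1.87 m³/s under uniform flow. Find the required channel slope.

For a circular section of diameter D = 2.13 m at depth y = 0.917 m, the central angle is θ = 2 arccos(1 − 2y/D) = 2.863 rad. Then A = (D²/8)(θ − sin θ) = 1.467 m² and P = Dθ/2 = 3.049 m.
Hydraulic radius R = A/P = 1.467/3.049 = 0.4813 m.
From Manning's equation, S = [nQ / (1 A R^(2/3))]² = [0.014 × 1.87 / (1 × 1.467 × 0.4813^(2/3))]² = 0.000844.

S = 0.000844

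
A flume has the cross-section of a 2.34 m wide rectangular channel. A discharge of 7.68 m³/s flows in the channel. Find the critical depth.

For a rectangular channel, critical depth y_c = (q²/g)^(1/3) where q = Q/b = 7.68/2.34 = 3.282 m²/s.
So y_c = (3.282²/9.81)^(1/3) = 1.03 m.

y_c = 1.03 m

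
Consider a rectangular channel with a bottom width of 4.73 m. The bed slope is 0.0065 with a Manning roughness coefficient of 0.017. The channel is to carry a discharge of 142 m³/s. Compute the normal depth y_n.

y_n = 4.68 m

Manning's equation rearranged: A R^(2/3) = nQ / (1·√S) = 0.017 × 142 / (√0.0065) = 29.94.
Trying y = 3.42 m: A R^(2/3) = 20.23 — low.
Trying y = 5.96 m: A R^(2/3) = 40.05 — high.
Trying y = 4.68 m: A R^(2/3) = 29.92 — close enough.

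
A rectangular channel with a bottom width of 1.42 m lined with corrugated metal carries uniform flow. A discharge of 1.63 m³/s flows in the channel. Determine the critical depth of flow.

y_c = 0.512 m

For a rectangular channel, critical depth y_c = (q²/g)^(1/3) where q = Q/b = 1.63/1.42 = 1.148 m²/s.
So y_c = (1.148²/9.81)^(1/3) = 0.512 m.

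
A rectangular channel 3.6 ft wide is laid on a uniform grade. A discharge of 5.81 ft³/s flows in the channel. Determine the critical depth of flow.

y_c = 0.432 ft

For a rectangular channel, critical depth y_c = (q²/g)^(1/3) where q = Q/b = 5.81/3.6 = 1.614 ft²/s.
So y_c = (1.614²/32.2)^(1/3) = 0.432 ft.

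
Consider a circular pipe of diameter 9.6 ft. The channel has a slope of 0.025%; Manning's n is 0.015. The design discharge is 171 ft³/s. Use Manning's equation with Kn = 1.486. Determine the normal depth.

y_n = 6.75 ft

Manning's equation rearranged: A R^(2/3) = nQ / (1.486·√S) = 0.015 × 171 / (1.486 × √0.00025) = 109.2.
At y = 7.33 ft: A R^(2/3) = 120.8 — high.
At y = 5.24 ft: A R^(2/3) = 75.06 — low.
At y = 6.75 ft: A R^(2/3) = 109.3 — ≈ 109.2.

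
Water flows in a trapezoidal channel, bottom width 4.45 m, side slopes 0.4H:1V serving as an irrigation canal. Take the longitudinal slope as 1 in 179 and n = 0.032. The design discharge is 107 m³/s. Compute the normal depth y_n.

y_n = 4.58 m

Manning's equation rearranged: A R^(2/3) = nQ / (1·√S) = 0.032 × 107 / (√0.005587) = 45.81.
Trying y = 3.62 m: A R^(2/3) = 30.93 — too small.
Trying y = 5.67 m: A R^(2/3) = 66.1 — too large.
Trying y = 4.58 m: A R^(2/3) = 45.82 — ≈ 45.81.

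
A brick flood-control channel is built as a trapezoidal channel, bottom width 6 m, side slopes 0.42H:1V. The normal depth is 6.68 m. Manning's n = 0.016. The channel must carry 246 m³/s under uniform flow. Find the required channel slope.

With bottom width b = 6 m and side slope z = 0.42: A = (b + zy)y = (6 + 0.42×6.68)×6.68 = 58.82 m²; P = b + 2y√(1+z²) = 6 + 2×6.68×1.085 = 20.49 m.
Hydraulic radius R = A/P = 58.82/20.49 = 2.871 m.
From Manning's equation, S = [nQ / (1 A R^(2/3))]² = [0.016 × 246 / (1 × 58.82 × 2.871^(2/3))]² = 0.0011.

S = 0.0011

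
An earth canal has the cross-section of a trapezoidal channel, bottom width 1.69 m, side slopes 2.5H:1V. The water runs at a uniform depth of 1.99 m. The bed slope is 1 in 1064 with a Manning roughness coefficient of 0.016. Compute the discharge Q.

Q = 26.6 m³/s

With bottom width b = 1.69 m and side slope z = 2.5: A = (b + zy)y = (1.69 + 2.5×1.99)×1.99 = 13.26 m²; P = b + 2y√(1+z²) = 1.69 + 2×1.99×2.693 = 12.41 m.
Hydraulic radius R = A/P = 13.26/12.41 = 1.069 m.
Manning's equation: Q = (1/n) A R^(2/3) S^(1/2) = (1/0.016) × 13.26 × 1.069^(2/3) × 0.0009398^(1/2) = 26.6 m³/s.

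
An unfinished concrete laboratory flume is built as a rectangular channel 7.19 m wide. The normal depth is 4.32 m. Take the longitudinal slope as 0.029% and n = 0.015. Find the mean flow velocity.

Flow area A = b·y = 7.19 × 4.32 = 31.06 m². Wetted perimeter P = b + 2y = 7.19 + 2×4.32 = 15.83 m.
Hydraulic radius R = A/P = 31.06/15.83 = 1.962 m.
From Manning's equation, V = (1/n) R^(2/3) S^(1/2) = (1/0.015) × 1.962^(2/3) × 0.00029^(1/2) = 1.78 m/s.

V = 1.78 m/s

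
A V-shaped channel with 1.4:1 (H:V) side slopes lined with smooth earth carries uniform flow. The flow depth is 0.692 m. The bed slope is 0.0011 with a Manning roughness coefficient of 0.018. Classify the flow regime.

subcritical

For a triangular section with side slope z = 1.4: A = zy² = 1.4×0.692² = 0.6704 m²; P = 2y√(1+z²) = 2×0.692×1.72 = 2.381 m.
Hydraulic radius R = A/P = 0.6704/2.381 = 0.2816 m.
V = (1/n) R^(2/3) √S = (1/0.018) × 0.2816^(2/3) × √0.0011 = 0.7915 m/s. Hydraulic depth D_h = A/T = 0.6704/1.938 = 0.346 m.
Froude number Fr = V/√(g·D_h) = 0.7915/√(9.81×0.346) = 0.43, which is less than 1, so the flow is subcritical.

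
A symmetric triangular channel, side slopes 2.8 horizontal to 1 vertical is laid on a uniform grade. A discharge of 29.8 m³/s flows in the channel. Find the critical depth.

At critical depth, Q² T / (g A³) = 1, i.e. A³/T = Q²/g = 29.8²/9.81 = 90.52.
Try y = 2.17 m: A³/T = 188.6 — over.
Try y = 1.87 m: A³/T = 89.64 — ≈ 90.52.

y_c = 1.87 m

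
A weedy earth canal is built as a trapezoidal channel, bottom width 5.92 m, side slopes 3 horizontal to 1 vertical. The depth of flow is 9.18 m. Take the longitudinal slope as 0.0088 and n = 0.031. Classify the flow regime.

With bottom width b = 5.92 m and side slope z = 3: A = (b + zy)y = (5.92 + 3×9.18)×9.18 = 307.2 m²; P = b + 2y√(1+z²) = 5.92 + 2×9.18×3.162 = 63.98 m.
Hydraulic radius R = A/P = 307.2/63.98 = 4.801 m.
V = (1/n) R^(2/3) √S = (1/0.031) × 4.801^(2/3) × √0.0088 = 8.612 m/s. Hydraulic depth D_h = A/T = 307.2/61 = 5.035 m.
Froude number Fr = V/√(g·D_h) = 8.612/√(9.81×5.035) = 1.23, which is greater than 1, so the flow is supercritical.

supercritical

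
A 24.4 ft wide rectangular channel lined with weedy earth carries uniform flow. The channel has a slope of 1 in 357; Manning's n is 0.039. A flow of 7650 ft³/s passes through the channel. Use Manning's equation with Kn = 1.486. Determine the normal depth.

y_n = 35.7 ft

Manning's equation rearranged: A R^(2/3) = nQ / (1.486·√S) = 0.039 × 7650 / (1.486 × √0.002801) = 3794.
At y = 28.9 ft: A R^(2/3) = 2955 — too small.
At y = 44.4 ft: A R^(2/3) = 4883 — too large.
At y = 35.7 ft: A R^(2/3) = 3795 — close enough.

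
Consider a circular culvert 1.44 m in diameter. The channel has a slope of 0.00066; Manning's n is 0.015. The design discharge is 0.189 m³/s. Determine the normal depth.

Manning's equation rearranged: A R^(2/3) = nQ / (1·√S) = 0.015 × 0.189 / (√0.00066) = 0.1104.
Try y = 0.265 m: A R^(2/3) = 0.06094 — short.
Try y = 0.442 m: A R^(2/3) = 0.1687 — over.
Try y = 0.356 m: A R^(2/3) = 0.1104 — ≈ 0.1104.

y_n = 0.356 m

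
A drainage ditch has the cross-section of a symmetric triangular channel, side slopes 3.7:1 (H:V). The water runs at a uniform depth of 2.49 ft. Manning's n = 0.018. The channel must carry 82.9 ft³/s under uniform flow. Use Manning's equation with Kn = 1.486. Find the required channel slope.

S = 0.0015

For a triangular section with side slope z = 3.7: A = zy² = 3.7×2.49² = 22.94 ft²; P = 2y√(1+z²) = 2×2.49×3.833 = 19.09 ft.
Hydraulic radius R = A/P = 22.94/19.09 = 1.202 ft.
From Manning's equation, S = [nQ / (1.486 A R^(2/3))]² = [0.018 × 82.9 / (1.486 × 22.94 × 1.202^(2/3))]² = 0.0015.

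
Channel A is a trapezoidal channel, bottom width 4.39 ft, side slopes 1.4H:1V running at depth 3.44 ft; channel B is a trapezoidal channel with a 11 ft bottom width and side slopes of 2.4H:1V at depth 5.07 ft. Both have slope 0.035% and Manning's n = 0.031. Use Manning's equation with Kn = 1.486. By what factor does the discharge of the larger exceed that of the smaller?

5.1

Channel A: With bottom width b = 4.39 ft and side slope z = 1.4: A = (b + zy)y = (4.39 + 1.4×3.44)×3.44 = 31.67 ft²; P = b + 2y√(1+z²) = 4.39 + 2×3.44×1.72 = 16.23 ft. Hydraulic radius R = A/P = 31.67/16.23 = 1.952 ft. Q_A = (1.486/0.031)·31.67·1.952^(2/3)·√0.00035 = 44.35 ft³/s.
Channel B: With bottom width b = 11 ft and side slope z = 2.4: A = (b + zy)y = (11 + 2.4×5.07)×5.07 = 117.5 ft²; P = b + 2y√(1+z²) = 11 + 2×5.07×2.6 = 37.36 ft. Hydraulic radius R = A/P = 117.5/37.36 = 3.144 ft. Q_B = (1.486/0.031)·117.5·3.144^(2/3)·√0.00035 = 226.1 ft³/s.
The larger discharge is 226.1 ft³/s and the smaller is 44.35 ft³/s; the ratio is 5.1.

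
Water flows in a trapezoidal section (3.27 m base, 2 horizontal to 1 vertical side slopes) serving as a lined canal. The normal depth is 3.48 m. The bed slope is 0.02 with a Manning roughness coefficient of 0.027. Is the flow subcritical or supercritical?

With bottom width b = 3.27 m and side slope z = 2: A = (b + zy)y = (3.27 + 2×3.48)×3.48 = 35.6 m²; P = b + 2y√(1+z²) = 3.27 + 2×3.48×2.236 = 18.83 m.
Hydraulic radius R = A/P = 35.6/18.83 = 1.89 m.
V = (1/n) R^(2/3) √S = (1/0.027) × 1.89^(2/3) × √0.02 = 8.008 m/s. Hydraulic depth D_h = A/T = 35.6/17.19 = 2.071 m.
Froude number Fr = V/√(g·D_h) = 8.008/√(9.81×2.071) = 1.78, which is greater than 1, so the flow is supercritical.

supercritical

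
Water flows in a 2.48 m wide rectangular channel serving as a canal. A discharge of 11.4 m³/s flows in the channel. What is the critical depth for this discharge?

For a rectangular channel, critical depth y_c = (q²/g)^(1/3) where q = Q/b = 11.4/2.48 = 4.597 m²/s.
So y_c = (4.597²/9.81)^(1/3) = 1.29 m.

y_c = 1.29 m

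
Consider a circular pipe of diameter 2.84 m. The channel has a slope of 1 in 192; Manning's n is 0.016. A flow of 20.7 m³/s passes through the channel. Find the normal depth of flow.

Manning's equation rearranged: A R^(2/3) = nQ / (1·√S) = 0.016 × 20.7 / (√0.005208) = 4.589.
Try y = 2.56 m: A R^(2/3) = 5.377 — too large.
Try y = 2.13 m: A R^(2/3) = 4.597 — ≈ 4.589.

y_n = 2.13 m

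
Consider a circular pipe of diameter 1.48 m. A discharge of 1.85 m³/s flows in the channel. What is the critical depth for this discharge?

At critical depth, Q² T / (g A³) = 1, i.e. A³/T = Q²/g = 1.85²/9.81 = 0.3489.
Trying y = 0.615 m: A³/T = 0.2118 — short.
Trying y = 0.79 m: A³/T = 0.552 — over.
Trying y = 0.701 m: A³/T = 0.3497 — ≈ 0.3489.

y_c = 0.701 m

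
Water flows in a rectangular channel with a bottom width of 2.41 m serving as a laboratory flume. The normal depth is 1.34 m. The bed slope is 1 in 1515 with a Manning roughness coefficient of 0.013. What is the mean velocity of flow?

V = 1.46 m/s

Flow area A = b·y = 2.41 × 1.34 = 3.229 m². Wetted perimeter P = b + 2y = 2.41 + 2×1.34 = 5.09 m.
Hydraulic radius R = A/P = 3.229/5.09 = 0.6345 m.
From Manning's equation, V = (1/n) R^(2/3) S^(1/2) = (1/0.013) × 0.6345^(2/3) × 0.0006601^(1/2) = 1.46 m/s.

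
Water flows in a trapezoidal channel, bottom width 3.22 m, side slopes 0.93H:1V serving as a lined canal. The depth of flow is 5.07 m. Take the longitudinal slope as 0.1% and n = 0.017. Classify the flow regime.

With bottom width b = 3.22 m and side slope z = 0.93: A = (b + zy)y = (3.22 + 0.93×5.07)×5.07 = 40.23 m²; P = b + 2y√(1+z²) = 3.22 + 2×5.07×1.366 = 17.07 m.
Hydraulic radius R = A/P = 40.23/17.07 = 2.357 m.
V = (1/n) R^(2/3) √S = (1/0.017) × 2.357^(2/3) × √0.001 = 3.295 m/s. Hydraulic depth D_h = A/T = 40.23/12.65 = 3.18 m.
Froude number Fr = V/√(g·D_h) = 3.295/√(9.81×3.18) = 0.59, which is less than 1, so the flow is subcritical.

subcritical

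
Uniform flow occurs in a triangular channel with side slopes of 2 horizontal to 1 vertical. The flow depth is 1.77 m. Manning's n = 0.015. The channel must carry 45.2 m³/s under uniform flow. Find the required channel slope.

For a triangular section with side slope z = 2: A = zy² = 2×1.77² = 6.266 m²; P = 2y√(1+z²) = 2×1.77×2.236 = 7.916 m.
Hydraulic radius R = A/P = 6.266/7.916 = 0.7916 m.
From Manning's equation, S = [nQ / (1 A R^(2/3))]² = [0.015 × 45.2 / (1 × 6.266 × 0.7916^(2/3))]² = 0.016.

S = 0.016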